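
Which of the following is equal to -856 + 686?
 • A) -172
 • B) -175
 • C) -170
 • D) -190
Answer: C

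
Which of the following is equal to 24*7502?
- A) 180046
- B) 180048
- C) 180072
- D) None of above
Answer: B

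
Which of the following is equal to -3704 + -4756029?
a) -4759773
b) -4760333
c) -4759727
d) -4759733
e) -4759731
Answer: d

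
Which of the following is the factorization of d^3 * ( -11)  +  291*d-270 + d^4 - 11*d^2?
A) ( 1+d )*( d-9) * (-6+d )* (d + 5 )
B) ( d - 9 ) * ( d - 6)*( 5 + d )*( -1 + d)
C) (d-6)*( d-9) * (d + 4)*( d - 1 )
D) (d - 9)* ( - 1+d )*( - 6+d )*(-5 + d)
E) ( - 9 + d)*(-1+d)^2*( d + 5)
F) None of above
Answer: B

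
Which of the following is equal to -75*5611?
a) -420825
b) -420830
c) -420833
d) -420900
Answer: a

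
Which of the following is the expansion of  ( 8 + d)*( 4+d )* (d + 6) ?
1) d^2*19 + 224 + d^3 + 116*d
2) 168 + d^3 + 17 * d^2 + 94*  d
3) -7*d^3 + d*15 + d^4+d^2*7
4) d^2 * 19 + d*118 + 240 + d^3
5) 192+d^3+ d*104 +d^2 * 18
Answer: 5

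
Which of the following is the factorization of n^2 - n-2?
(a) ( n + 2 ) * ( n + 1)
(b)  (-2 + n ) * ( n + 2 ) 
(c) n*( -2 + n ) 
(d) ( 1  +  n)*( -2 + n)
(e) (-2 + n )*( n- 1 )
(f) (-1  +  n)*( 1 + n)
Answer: d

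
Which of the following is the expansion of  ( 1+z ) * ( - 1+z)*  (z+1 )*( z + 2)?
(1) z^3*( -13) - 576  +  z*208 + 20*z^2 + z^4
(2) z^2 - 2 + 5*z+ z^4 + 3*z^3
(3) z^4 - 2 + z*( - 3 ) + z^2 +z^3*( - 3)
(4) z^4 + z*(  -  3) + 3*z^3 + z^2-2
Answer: 4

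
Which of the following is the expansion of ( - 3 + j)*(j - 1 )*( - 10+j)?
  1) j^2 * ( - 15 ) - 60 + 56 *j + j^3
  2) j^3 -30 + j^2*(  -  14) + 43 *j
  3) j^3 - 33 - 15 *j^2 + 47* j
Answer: 2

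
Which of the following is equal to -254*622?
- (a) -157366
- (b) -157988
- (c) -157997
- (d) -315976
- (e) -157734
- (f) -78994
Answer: b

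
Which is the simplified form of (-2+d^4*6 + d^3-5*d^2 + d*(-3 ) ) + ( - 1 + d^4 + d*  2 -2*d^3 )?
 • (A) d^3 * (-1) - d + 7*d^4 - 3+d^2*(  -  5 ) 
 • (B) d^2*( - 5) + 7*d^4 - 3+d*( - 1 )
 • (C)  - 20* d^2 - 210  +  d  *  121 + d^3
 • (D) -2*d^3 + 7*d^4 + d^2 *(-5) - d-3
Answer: A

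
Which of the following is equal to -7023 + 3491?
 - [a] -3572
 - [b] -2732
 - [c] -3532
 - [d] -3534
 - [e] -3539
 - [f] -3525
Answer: c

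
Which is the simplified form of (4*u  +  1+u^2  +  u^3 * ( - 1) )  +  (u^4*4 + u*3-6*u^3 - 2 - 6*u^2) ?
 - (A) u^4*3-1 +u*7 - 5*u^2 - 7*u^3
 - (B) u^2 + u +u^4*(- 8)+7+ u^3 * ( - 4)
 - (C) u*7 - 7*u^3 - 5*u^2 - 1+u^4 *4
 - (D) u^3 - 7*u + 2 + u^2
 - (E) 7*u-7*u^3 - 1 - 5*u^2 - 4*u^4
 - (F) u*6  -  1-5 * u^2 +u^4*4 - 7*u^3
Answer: C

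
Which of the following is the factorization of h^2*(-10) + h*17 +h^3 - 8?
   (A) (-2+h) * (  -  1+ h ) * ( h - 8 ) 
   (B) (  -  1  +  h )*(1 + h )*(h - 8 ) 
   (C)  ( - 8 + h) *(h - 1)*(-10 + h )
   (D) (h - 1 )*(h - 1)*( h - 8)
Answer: D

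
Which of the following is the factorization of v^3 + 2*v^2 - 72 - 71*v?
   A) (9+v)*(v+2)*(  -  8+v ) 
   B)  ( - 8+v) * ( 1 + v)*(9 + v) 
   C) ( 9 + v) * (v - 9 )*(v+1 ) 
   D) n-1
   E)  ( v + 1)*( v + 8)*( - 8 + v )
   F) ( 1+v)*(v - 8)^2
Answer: B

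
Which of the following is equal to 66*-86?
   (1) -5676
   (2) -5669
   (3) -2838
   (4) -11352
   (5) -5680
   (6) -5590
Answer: 1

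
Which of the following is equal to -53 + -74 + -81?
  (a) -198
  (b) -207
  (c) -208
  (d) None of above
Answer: c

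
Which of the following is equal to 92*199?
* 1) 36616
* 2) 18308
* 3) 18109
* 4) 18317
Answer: 2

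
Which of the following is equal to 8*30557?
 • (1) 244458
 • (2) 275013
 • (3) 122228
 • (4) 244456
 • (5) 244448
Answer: 4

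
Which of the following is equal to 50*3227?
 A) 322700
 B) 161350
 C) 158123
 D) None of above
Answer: B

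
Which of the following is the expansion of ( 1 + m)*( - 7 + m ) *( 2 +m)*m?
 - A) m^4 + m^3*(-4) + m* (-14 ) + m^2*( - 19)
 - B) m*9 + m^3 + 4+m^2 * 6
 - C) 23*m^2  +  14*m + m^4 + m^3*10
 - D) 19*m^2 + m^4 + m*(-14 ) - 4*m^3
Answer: A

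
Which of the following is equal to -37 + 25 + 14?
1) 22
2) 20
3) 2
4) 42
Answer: 3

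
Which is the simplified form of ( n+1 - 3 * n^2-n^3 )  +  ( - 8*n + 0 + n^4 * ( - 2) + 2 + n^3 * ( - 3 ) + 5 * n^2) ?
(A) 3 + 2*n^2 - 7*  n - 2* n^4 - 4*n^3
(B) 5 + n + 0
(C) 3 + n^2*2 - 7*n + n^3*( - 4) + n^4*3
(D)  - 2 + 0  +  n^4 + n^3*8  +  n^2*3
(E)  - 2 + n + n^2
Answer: A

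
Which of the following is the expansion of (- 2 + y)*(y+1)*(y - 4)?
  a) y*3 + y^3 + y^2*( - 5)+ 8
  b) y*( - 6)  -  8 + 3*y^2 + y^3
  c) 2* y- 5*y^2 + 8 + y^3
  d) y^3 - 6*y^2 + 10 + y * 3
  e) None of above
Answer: c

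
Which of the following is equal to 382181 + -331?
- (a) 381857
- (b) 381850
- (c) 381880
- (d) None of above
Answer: b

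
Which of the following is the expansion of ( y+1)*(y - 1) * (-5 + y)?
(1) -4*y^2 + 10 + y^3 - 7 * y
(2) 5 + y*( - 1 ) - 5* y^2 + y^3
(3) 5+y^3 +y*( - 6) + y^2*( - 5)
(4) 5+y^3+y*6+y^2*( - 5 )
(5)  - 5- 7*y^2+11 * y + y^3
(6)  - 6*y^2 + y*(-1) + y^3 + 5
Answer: 2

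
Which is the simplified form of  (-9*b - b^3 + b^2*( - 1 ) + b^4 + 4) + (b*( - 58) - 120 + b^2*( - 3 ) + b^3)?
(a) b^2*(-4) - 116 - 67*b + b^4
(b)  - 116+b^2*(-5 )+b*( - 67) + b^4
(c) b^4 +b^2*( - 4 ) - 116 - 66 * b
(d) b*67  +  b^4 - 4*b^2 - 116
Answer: a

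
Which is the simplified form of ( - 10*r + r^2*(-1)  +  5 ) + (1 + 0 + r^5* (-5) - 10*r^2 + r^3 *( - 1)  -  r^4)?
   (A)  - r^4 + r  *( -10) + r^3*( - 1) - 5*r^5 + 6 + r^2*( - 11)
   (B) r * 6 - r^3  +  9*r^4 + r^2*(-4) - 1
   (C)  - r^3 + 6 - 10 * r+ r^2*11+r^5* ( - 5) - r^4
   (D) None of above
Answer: A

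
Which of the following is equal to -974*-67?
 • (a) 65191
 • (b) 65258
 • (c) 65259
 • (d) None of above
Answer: b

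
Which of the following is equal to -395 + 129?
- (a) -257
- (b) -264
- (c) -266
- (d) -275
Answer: c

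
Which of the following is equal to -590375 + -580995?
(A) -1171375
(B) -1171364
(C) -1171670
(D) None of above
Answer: D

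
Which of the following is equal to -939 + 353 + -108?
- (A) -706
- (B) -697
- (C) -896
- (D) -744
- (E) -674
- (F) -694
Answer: F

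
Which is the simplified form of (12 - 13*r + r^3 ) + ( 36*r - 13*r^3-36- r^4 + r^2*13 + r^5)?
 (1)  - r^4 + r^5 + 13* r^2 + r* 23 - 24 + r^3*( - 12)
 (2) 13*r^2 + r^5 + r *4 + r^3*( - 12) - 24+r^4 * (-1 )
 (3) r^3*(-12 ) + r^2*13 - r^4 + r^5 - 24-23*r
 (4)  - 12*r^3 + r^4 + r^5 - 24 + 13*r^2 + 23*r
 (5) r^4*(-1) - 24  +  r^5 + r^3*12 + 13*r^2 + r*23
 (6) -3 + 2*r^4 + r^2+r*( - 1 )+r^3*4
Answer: 1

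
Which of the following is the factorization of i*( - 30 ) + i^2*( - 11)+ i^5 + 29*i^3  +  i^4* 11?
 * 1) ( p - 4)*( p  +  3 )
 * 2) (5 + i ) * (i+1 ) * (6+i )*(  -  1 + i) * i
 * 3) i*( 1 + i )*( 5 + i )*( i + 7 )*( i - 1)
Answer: 2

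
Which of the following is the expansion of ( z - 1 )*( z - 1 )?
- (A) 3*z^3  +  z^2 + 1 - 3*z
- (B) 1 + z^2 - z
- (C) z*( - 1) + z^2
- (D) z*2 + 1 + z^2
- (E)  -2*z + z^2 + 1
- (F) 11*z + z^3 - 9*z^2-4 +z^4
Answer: E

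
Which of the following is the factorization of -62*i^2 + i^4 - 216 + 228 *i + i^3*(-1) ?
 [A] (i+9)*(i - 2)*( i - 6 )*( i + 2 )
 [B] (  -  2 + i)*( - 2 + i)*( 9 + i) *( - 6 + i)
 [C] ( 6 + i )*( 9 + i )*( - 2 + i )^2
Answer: B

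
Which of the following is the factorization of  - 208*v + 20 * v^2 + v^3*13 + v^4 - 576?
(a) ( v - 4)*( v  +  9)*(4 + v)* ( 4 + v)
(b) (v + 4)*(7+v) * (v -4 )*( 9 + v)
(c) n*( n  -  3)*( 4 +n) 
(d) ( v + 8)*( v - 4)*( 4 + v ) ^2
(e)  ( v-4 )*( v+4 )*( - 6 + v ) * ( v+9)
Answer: a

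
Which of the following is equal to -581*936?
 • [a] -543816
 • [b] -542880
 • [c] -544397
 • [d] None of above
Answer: a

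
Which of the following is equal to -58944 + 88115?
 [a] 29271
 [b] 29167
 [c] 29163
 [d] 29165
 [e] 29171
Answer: e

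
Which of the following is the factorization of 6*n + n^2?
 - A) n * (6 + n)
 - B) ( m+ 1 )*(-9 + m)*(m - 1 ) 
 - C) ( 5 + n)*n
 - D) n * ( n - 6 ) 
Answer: A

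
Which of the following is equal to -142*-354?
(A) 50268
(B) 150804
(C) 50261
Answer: A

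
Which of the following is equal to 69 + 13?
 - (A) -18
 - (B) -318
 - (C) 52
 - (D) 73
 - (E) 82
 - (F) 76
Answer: E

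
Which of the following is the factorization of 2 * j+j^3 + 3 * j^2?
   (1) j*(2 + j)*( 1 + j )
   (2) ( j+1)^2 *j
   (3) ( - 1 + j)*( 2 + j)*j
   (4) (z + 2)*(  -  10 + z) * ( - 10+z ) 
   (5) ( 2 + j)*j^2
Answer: 1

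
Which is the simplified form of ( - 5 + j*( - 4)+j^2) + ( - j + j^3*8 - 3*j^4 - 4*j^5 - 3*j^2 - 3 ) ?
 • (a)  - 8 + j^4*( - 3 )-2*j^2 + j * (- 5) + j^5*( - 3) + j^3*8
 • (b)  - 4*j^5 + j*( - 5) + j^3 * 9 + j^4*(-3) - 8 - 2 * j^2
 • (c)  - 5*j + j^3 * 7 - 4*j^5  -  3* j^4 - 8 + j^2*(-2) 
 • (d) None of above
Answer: d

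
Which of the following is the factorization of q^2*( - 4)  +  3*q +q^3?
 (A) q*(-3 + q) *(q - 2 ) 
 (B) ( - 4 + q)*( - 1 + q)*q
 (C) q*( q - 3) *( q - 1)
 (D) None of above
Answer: C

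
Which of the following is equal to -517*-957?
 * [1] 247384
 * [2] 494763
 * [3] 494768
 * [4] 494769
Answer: 4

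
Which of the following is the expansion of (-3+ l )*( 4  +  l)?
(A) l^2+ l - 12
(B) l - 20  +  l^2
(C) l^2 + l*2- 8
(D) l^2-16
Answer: A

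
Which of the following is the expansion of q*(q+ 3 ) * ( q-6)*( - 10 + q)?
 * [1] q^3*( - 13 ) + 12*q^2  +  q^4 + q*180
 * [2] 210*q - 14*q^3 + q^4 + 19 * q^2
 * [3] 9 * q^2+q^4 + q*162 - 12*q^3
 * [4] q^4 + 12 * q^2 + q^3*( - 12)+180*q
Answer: 1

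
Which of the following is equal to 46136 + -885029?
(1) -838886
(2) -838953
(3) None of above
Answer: 3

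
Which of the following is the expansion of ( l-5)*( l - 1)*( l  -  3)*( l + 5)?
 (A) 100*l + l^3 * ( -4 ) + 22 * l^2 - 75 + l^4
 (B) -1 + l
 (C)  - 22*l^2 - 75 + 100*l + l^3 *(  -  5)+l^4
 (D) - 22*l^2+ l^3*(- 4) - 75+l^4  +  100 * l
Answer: D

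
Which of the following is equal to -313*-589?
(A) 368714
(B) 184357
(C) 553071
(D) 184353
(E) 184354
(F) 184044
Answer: B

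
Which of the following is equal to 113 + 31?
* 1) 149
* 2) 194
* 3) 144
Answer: 3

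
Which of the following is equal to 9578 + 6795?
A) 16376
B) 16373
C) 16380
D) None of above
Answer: B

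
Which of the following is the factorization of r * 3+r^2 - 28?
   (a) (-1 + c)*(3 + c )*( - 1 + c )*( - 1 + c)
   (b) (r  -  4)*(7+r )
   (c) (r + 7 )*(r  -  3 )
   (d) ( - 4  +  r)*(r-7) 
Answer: b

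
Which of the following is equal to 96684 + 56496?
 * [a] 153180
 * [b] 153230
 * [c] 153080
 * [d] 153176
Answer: a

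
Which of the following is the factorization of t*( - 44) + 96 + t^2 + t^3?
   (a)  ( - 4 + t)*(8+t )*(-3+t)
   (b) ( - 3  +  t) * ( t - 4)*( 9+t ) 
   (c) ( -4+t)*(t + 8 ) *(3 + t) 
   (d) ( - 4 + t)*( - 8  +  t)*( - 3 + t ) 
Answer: a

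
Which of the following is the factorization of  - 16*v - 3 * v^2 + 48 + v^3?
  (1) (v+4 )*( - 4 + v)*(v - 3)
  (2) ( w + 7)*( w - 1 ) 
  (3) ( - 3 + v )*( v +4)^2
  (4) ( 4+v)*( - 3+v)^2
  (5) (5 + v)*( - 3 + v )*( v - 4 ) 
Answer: 1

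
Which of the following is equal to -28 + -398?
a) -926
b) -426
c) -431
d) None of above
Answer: b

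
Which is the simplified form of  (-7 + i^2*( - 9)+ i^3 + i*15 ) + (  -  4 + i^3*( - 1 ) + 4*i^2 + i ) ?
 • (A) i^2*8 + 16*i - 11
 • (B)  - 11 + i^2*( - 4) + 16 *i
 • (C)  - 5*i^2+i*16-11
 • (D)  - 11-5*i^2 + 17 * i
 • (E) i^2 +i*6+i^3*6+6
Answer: C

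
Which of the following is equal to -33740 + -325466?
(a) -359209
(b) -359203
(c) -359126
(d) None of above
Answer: d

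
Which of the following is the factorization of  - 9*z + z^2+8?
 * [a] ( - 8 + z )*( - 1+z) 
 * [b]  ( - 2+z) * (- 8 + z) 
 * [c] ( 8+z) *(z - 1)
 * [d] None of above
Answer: a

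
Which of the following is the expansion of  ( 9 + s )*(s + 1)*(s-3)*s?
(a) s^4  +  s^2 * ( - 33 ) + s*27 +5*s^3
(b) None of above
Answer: b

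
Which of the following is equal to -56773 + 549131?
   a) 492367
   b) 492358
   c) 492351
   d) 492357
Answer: b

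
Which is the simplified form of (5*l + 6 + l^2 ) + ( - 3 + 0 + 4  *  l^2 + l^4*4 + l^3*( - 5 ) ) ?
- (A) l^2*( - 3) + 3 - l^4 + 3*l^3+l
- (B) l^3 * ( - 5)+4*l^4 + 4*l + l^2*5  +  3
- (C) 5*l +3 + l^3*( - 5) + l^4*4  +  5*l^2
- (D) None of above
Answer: C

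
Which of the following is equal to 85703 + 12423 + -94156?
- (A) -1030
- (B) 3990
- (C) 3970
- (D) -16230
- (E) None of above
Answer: C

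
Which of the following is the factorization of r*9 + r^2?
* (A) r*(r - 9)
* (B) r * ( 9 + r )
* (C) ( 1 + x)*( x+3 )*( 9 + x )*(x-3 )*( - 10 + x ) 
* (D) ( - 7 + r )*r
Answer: B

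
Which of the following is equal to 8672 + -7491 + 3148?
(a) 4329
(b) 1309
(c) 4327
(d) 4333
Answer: a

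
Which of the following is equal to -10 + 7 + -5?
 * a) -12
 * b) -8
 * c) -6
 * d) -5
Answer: b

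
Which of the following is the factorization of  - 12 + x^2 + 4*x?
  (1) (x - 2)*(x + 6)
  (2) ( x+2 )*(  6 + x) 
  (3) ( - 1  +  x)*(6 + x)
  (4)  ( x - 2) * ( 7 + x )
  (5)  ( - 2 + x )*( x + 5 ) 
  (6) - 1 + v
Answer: 1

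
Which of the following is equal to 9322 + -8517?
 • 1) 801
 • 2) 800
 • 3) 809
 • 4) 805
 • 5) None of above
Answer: 4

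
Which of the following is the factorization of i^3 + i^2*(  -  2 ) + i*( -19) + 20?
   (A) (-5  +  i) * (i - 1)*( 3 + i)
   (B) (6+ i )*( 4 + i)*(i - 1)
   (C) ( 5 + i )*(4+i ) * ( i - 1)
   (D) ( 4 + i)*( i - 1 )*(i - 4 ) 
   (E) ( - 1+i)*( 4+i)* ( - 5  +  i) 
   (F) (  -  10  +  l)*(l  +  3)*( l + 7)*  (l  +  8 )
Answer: E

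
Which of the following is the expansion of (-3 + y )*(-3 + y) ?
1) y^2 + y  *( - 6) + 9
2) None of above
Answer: 1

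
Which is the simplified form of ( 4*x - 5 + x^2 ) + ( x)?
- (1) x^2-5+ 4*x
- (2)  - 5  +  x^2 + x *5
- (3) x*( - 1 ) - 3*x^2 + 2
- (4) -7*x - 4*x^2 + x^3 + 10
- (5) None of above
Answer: 2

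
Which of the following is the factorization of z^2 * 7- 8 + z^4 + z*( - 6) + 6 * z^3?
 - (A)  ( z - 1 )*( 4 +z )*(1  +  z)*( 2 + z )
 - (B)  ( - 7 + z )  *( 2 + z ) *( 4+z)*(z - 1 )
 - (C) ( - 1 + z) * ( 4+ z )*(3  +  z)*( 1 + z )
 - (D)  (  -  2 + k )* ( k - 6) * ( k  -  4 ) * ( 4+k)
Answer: A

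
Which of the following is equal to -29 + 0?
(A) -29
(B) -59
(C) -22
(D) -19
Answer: A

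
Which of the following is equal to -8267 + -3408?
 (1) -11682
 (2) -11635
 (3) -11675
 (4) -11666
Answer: 3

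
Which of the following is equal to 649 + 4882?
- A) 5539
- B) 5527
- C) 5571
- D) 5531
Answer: D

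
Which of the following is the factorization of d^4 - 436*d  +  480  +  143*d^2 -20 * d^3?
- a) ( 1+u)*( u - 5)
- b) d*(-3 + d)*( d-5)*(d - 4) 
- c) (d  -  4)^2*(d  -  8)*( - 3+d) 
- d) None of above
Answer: d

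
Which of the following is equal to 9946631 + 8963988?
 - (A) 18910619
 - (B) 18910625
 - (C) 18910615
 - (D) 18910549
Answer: A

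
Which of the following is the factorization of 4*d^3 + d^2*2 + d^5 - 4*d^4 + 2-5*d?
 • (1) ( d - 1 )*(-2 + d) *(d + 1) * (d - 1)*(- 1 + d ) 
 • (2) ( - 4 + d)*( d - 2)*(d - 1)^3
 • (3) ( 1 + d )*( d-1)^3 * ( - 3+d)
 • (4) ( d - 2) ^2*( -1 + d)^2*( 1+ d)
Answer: 1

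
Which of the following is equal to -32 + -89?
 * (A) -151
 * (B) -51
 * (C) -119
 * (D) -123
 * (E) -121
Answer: E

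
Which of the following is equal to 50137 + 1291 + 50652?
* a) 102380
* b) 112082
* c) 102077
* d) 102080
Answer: d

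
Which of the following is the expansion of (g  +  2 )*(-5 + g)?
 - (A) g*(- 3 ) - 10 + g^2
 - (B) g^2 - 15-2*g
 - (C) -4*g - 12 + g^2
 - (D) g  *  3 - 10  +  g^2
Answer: A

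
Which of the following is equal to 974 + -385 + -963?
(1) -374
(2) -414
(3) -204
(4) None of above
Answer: 1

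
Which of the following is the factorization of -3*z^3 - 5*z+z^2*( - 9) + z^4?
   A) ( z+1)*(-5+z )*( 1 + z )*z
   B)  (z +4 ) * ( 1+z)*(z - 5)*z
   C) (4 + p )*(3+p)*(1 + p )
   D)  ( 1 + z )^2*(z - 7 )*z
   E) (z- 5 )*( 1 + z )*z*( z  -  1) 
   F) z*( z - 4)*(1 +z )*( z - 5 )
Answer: A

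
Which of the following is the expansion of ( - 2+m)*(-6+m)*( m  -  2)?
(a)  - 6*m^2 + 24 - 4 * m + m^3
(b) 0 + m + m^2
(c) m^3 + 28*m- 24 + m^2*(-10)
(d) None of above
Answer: c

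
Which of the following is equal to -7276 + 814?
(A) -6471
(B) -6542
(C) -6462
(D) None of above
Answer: C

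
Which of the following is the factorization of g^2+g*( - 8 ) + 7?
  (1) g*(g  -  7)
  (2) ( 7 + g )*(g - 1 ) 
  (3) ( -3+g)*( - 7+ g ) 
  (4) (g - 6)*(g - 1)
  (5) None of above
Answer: 5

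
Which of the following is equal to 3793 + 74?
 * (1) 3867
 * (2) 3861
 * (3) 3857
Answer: 1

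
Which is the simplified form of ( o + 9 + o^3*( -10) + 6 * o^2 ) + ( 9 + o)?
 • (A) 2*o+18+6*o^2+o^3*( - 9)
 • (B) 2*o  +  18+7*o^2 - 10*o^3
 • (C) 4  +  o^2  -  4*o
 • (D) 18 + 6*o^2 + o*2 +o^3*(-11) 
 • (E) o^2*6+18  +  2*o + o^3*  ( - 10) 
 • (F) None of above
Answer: E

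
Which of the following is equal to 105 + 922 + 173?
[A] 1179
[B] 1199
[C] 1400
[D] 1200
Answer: D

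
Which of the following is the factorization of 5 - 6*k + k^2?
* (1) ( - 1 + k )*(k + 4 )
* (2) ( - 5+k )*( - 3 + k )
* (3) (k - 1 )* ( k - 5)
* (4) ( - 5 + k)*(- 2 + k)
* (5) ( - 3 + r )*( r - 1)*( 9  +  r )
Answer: 3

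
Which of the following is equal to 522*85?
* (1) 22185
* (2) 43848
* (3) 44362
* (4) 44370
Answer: 4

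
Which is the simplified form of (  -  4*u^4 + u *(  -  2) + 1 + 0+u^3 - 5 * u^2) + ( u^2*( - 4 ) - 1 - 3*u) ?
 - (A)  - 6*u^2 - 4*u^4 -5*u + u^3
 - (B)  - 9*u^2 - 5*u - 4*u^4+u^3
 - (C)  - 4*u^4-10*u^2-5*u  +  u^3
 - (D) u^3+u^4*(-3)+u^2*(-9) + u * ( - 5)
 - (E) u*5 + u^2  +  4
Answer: B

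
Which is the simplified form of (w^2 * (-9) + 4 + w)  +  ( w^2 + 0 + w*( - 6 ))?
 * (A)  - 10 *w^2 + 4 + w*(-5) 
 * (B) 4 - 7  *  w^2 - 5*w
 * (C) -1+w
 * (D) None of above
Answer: D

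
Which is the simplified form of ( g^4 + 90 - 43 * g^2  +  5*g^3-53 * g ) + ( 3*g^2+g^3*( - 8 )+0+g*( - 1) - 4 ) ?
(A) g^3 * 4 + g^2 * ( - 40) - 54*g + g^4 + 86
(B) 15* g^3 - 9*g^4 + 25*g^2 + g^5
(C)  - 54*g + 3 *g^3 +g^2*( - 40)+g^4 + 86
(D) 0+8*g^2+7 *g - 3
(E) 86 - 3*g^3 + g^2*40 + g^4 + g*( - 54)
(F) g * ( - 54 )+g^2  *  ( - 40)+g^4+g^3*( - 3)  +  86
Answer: F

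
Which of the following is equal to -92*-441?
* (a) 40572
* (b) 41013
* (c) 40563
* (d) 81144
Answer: a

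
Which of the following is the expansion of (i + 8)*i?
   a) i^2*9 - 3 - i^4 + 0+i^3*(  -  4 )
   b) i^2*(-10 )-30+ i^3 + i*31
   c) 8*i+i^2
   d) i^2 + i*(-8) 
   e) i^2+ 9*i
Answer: c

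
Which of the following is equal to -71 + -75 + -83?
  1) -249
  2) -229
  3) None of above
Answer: 2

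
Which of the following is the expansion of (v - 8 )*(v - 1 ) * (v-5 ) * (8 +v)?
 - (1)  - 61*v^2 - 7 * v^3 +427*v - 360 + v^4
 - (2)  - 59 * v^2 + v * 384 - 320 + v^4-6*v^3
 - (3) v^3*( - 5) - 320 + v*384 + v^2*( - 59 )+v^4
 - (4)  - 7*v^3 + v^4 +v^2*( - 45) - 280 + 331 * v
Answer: 2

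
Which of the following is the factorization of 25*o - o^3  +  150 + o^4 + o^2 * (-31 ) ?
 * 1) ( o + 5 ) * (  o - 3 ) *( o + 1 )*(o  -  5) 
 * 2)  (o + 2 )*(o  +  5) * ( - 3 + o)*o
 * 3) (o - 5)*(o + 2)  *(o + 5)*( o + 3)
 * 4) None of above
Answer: 4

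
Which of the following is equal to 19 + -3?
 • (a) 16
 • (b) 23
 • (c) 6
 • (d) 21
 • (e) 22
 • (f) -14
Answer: a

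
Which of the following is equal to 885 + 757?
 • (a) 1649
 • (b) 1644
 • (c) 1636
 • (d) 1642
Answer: d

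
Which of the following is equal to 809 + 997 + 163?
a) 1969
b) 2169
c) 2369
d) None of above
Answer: a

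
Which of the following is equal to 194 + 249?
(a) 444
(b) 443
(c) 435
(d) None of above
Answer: b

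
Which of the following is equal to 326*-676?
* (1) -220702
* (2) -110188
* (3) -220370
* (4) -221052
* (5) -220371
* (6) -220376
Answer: 6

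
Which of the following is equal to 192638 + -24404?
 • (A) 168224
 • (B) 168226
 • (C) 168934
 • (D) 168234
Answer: D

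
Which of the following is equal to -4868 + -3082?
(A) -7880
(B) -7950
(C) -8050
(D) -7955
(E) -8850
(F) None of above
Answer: B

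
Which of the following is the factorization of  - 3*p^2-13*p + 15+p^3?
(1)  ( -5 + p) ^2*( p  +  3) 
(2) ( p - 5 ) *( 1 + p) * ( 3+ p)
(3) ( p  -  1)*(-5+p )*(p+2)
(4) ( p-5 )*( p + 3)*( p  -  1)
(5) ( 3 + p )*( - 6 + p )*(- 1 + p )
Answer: 4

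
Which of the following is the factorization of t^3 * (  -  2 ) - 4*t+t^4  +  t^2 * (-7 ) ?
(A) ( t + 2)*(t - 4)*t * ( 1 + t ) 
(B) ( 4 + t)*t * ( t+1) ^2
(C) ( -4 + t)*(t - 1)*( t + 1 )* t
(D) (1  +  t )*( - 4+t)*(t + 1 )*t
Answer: D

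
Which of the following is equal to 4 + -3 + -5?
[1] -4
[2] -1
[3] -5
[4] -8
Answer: 1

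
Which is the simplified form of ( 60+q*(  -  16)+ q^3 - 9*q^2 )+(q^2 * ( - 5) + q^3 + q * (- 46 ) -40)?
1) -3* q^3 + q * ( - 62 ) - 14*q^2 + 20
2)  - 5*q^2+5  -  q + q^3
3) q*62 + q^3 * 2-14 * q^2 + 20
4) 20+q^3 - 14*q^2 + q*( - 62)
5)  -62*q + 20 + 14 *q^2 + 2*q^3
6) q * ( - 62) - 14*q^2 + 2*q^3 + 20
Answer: 6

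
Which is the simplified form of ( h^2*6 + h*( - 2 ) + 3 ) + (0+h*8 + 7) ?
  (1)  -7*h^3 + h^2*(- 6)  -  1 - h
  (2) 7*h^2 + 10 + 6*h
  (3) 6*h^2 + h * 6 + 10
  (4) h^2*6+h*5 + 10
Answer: 3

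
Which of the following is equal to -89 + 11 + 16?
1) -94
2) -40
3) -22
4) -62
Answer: 4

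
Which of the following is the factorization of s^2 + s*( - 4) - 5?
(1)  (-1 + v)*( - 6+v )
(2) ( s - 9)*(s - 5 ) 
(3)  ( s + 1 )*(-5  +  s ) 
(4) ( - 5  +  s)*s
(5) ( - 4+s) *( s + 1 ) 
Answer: 3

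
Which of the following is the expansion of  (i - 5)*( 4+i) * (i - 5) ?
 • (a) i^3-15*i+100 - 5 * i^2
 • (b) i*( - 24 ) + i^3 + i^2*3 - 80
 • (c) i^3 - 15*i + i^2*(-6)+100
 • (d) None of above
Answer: c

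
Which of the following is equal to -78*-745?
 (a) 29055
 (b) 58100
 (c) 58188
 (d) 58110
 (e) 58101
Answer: d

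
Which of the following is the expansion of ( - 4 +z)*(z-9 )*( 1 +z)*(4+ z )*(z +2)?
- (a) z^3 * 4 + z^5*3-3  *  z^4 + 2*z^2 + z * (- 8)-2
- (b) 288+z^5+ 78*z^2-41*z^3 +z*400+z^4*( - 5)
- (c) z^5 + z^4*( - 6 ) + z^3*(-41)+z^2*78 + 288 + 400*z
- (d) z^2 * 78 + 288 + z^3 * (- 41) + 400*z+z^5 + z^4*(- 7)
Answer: c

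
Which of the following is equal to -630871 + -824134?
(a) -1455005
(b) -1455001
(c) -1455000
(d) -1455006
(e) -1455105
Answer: a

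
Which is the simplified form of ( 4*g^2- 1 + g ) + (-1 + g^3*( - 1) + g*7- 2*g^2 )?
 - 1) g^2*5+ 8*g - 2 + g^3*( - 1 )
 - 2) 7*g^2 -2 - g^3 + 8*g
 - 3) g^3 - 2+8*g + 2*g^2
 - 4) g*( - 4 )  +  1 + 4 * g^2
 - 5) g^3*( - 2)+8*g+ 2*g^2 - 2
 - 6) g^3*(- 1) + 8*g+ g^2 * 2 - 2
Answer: 6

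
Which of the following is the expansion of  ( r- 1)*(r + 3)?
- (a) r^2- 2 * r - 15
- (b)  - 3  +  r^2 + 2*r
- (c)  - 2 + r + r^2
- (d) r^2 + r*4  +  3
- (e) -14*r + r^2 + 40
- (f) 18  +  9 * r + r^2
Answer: b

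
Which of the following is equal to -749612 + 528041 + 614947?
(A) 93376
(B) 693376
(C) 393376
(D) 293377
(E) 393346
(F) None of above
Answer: C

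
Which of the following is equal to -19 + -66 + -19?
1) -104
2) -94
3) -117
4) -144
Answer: 1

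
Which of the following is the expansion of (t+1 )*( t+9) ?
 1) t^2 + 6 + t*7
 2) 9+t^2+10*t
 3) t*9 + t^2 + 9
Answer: 2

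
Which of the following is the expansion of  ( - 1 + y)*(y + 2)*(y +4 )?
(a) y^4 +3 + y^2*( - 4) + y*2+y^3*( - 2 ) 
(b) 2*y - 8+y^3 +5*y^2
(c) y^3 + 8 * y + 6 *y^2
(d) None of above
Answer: b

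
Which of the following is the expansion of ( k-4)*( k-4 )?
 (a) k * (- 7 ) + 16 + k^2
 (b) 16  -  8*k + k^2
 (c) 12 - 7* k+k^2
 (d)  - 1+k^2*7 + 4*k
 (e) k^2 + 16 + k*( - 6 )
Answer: b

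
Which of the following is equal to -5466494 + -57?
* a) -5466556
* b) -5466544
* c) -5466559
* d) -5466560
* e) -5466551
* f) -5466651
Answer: e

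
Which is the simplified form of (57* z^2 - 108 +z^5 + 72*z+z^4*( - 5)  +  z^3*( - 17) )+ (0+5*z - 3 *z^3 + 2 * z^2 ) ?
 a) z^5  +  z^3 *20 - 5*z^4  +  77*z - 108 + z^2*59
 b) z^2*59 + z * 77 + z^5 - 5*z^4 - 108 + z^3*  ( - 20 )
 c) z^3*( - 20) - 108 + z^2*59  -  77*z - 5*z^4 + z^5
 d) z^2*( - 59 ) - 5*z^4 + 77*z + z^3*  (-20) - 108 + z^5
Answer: b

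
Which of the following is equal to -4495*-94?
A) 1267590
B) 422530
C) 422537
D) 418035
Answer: B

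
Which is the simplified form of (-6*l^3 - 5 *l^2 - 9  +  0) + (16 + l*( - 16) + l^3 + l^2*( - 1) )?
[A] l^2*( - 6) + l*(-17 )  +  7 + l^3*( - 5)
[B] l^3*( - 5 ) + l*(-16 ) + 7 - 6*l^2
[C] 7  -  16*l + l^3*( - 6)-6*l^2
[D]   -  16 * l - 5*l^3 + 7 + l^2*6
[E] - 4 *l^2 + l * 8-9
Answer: B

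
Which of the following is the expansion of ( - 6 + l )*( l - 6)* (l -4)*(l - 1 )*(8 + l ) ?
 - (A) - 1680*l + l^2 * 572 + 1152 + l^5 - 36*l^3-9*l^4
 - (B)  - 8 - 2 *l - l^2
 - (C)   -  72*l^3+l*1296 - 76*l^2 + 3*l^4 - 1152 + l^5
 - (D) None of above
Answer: A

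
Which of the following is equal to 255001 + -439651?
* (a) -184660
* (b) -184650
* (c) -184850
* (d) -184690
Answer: b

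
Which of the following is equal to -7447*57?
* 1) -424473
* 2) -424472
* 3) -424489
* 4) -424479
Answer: 4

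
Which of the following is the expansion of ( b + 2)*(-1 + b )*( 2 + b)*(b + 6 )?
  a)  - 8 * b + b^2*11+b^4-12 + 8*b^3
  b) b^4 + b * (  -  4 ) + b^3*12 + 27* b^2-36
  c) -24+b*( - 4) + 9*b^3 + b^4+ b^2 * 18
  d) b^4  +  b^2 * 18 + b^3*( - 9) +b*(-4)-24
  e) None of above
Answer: c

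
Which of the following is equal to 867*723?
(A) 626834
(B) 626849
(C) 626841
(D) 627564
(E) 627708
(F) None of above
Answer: C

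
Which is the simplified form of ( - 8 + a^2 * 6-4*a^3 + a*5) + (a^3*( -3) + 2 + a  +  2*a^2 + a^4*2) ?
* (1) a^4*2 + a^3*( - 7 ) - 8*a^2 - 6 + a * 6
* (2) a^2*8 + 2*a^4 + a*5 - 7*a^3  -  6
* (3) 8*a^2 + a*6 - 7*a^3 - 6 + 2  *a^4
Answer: 3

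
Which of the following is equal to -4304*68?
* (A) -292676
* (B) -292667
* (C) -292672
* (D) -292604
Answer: C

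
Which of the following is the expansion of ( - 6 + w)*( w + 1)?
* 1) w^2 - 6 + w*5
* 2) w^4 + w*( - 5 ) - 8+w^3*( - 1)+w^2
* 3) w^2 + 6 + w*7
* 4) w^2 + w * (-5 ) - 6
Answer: 4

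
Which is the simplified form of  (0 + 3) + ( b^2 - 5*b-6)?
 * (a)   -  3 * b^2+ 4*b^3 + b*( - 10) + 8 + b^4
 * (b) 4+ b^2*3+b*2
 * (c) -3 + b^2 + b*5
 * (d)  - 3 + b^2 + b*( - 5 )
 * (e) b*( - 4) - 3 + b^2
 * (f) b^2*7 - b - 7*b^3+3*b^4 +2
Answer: d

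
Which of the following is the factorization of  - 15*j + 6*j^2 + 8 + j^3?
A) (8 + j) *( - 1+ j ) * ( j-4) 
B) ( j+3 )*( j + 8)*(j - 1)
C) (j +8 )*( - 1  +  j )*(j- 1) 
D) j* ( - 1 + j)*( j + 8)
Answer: C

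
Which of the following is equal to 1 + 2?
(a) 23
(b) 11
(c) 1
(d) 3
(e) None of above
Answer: d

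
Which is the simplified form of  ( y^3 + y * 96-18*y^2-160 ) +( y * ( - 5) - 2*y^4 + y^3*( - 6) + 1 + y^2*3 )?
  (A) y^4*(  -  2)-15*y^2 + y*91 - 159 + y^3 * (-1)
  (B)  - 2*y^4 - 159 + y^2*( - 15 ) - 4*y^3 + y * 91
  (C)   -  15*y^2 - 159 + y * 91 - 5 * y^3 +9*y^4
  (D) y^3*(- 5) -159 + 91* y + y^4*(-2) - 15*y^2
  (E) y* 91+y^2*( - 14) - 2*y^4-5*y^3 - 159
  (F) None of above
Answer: D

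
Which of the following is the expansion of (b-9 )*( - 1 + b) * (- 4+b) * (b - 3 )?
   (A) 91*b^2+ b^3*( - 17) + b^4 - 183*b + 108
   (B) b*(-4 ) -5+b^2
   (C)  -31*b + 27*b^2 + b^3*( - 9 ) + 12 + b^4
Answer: A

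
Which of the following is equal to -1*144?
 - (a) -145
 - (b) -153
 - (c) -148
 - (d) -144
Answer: d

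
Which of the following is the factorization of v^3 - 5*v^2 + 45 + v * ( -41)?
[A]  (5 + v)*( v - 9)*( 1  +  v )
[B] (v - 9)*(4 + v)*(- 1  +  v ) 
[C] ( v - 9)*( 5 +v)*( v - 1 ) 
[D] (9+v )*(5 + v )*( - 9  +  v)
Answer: C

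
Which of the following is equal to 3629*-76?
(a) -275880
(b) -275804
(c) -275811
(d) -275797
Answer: b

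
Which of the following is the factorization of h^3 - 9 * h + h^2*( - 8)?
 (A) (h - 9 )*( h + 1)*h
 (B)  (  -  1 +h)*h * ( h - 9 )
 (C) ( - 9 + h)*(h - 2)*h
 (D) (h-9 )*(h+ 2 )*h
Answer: A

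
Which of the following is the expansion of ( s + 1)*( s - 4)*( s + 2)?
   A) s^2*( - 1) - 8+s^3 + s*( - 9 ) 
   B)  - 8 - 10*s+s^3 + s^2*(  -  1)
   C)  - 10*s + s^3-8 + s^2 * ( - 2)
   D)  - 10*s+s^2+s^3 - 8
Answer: B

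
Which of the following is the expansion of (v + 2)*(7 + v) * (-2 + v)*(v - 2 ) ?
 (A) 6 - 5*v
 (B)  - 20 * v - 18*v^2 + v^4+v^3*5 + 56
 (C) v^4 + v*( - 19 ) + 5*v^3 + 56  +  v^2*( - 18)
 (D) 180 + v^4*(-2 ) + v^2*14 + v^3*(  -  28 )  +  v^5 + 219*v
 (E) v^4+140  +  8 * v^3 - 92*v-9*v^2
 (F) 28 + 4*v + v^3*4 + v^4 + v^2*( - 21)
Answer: B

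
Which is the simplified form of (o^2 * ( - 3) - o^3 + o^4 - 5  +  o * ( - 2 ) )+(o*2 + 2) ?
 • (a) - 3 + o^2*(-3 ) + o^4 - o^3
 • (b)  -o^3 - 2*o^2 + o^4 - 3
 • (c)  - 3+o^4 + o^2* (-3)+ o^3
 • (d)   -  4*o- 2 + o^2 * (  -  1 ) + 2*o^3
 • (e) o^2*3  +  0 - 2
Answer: a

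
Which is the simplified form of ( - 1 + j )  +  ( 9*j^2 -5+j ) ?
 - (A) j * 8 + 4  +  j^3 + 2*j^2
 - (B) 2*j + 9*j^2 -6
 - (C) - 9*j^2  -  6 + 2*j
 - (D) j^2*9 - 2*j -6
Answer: B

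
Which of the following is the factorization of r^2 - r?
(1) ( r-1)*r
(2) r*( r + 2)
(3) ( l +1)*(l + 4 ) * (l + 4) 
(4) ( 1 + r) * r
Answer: 1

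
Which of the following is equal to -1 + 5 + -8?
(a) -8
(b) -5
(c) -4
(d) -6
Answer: c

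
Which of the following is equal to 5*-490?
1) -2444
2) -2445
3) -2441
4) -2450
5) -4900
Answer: 4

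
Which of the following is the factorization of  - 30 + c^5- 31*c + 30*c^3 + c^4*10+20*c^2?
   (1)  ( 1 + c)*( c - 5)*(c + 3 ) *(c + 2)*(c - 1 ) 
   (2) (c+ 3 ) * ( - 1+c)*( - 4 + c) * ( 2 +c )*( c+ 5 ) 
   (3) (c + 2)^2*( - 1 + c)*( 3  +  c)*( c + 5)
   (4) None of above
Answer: 4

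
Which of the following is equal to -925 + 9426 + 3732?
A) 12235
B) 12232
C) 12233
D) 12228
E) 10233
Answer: C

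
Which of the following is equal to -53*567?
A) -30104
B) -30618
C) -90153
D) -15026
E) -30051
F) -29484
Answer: E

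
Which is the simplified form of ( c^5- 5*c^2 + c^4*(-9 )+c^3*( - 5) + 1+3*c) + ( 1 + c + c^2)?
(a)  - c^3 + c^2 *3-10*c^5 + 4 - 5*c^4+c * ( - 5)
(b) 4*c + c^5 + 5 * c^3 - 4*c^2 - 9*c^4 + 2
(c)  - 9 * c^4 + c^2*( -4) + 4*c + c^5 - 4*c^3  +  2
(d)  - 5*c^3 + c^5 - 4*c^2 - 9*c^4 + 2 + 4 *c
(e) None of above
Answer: d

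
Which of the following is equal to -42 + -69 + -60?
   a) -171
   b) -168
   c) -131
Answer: a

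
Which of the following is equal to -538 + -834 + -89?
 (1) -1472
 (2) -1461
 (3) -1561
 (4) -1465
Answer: 2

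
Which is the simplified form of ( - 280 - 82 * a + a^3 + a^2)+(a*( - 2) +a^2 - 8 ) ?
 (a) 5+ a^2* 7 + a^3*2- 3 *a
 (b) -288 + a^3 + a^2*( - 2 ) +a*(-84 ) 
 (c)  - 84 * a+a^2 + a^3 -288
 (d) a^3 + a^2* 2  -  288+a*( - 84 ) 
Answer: d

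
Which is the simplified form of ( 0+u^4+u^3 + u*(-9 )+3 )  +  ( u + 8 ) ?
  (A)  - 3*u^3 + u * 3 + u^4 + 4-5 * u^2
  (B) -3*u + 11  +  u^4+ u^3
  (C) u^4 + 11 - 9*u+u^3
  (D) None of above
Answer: D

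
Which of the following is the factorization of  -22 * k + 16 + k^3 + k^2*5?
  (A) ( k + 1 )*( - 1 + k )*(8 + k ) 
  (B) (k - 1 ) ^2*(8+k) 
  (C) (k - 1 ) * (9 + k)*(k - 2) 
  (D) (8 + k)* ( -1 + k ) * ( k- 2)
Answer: D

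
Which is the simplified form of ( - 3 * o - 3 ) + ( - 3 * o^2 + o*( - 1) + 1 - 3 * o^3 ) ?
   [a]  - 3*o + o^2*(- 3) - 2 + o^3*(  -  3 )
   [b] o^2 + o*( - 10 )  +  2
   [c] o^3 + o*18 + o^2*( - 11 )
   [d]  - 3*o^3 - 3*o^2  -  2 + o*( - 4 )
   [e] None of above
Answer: d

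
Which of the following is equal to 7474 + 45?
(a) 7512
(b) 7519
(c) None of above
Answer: b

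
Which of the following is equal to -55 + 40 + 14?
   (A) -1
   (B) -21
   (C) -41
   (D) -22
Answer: A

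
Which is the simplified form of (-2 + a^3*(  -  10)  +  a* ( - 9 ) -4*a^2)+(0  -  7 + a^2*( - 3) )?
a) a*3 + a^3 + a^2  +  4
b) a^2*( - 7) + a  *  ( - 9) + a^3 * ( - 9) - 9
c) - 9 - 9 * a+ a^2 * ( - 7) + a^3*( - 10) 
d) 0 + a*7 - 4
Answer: c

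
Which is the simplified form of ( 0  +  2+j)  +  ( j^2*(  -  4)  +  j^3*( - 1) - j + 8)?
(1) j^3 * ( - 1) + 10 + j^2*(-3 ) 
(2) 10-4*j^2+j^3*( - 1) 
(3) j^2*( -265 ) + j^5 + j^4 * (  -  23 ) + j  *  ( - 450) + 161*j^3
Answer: 2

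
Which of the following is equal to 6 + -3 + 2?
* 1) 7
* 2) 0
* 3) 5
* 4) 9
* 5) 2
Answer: 3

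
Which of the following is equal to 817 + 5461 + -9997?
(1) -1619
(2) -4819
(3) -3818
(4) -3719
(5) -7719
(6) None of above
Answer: 4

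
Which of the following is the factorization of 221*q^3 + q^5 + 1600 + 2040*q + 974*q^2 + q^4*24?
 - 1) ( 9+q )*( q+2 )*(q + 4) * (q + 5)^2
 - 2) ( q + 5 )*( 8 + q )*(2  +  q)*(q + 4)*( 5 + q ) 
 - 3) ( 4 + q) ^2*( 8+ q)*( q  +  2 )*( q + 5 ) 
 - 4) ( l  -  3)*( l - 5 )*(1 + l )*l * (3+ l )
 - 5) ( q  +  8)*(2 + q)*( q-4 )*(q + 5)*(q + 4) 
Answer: 2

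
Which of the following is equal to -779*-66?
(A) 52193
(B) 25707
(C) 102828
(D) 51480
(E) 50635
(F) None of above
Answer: F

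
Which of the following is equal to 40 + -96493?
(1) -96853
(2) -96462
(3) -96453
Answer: 3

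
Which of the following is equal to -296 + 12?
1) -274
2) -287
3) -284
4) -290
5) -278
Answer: 3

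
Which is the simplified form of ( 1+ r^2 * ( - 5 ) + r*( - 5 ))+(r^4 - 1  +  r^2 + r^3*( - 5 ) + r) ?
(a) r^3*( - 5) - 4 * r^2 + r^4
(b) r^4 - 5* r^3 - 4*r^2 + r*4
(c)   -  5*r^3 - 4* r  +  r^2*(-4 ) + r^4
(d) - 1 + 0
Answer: c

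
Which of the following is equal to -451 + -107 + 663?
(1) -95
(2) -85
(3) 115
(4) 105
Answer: 4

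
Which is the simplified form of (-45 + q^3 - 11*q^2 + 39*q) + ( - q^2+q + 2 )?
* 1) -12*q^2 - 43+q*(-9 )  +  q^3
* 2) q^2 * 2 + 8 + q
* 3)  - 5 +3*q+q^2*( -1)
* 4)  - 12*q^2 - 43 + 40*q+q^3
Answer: 4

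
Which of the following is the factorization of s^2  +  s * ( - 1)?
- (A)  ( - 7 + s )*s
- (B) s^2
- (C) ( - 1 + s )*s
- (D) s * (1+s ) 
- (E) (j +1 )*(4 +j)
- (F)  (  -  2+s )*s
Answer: C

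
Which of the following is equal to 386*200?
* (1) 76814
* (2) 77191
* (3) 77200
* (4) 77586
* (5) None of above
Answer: 3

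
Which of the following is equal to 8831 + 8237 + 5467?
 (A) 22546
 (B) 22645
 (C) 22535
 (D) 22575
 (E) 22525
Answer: C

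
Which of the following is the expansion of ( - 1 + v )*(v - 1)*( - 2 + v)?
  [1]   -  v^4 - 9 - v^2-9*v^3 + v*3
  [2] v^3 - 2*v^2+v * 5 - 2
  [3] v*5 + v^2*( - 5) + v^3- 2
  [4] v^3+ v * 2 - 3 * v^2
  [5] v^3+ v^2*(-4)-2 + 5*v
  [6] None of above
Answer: 5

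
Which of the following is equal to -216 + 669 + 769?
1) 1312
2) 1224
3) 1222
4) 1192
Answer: 3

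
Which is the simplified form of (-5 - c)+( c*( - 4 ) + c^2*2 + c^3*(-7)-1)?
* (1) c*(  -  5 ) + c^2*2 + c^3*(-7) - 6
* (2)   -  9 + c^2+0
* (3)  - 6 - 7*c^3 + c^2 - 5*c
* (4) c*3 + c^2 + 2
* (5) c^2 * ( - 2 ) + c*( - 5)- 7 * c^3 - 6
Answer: 1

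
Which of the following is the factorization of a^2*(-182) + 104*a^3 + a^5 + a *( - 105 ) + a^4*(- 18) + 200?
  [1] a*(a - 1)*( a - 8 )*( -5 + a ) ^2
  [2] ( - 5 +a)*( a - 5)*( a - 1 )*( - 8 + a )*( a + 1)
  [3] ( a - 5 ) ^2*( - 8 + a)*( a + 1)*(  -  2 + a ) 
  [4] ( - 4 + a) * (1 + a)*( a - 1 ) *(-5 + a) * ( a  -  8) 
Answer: 2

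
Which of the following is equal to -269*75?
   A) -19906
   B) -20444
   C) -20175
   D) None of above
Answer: C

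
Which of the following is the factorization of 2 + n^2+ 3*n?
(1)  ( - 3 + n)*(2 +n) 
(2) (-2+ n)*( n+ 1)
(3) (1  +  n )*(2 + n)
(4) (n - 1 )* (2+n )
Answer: 3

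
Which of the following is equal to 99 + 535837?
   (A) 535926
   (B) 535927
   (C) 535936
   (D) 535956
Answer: C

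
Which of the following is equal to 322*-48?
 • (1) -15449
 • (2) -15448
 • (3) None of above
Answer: 3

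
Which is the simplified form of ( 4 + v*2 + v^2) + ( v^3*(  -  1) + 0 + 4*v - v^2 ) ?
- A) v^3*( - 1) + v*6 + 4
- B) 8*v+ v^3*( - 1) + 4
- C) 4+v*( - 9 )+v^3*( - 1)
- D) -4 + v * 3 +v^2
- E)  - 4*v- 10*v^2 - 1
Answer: A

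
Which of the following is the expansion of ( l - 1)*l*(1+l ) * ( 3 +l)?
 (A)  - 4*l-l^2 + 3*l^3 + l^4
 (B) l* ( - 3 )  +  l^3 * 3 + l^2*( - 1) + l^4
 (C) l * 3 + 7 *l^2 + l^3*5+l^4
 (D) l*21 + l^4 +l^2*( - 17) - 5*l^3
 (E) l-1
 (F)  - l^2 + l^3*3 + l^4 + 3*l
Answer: B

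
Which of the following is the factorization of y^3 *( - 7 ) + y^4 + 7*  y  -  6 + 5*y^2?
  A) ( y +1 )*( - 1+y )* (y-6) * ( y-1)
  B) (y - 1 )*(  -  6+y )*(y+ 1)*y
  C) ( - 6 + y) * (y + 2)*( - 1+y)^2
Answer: A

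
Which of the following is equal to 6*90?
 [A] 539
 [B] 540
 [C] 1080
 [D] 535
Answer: B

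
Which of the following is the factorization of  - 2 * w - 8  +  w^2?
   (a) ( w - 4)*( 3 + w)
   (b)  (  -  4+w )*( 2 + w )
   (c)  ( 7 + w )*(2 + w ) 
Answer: b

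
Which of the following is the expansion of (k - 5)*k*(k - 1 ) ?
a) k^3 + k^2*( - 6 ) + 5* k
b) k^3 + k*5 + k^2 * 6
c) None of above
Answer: a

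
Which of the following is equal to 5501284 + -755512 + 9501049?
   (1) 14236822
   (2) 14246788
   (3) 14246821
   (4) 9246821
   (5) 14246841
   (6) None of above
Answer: 3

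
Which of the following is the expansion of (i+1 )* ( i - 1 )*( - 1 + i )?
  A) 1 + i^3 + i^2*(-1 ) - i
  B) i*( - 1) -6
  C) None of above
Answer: A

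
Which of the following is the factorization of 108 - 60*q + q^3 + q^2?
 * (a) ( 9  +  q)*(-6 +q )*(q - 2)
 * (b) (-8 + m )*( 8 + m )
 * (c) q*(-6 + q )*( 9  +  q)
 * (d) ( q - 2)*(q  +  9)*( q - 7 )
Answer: a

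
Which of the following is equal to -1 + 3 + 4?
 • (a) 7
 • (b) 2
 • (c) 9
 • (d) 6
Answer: d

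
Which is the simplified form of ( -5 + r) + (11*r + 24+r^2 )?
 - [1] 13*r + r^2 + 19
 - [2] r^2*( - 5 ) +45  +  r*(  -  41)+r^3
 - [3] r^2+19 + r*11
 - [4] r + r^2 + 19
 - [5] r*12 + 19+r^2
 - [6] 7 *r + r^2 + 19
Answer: 5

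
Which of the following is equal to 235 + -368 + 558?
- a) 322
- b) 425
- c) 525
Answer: b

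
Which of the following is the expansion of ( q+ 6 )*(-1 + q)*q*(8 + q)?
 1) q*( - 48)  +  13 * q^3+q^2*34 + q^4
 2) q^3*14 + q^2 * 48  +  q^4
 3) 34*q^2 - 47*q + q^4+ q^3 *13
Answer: 1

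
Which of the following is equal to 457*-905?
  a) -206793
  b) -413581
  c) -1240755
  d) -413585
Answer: d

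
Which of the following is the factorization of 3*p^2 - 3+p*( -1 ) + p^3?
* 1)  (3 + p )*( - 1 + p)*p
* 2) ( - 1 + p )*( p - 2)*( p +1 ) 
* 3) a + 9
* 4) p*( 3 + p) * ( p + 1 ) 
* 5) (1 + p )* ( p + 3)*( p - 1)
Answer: 5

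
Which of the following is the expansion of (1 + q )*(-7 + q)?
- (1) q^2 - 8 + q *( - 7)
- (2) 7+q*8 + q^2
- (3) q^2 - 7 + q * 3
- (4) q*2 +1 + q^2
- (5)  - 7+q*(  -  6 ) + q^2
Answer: 5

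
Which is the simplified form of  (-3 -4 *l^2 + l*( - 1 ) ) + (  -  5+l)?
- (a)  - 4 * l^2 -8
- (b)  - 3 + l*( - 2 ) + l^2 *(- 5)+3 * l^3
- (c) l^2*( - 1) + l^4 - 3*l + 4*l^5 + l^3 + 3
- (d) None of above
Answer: a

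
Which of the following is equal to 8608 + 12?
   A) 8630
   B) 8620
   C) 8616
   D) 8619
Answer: B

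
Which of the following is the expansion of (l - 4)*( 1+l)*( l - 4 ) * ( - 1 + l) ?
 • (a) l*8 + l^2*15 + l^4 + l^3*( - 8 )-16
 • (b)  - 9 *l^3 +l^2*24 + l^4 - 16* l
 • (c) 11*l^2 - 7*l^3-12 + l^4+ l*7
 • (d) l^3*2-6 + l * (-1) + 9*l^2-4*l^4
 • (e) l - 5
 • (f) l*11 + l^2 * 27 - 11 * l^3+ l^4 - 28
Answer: a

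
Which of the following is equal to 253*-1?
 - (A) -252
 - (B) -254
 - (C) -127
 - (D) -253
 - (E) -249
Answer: D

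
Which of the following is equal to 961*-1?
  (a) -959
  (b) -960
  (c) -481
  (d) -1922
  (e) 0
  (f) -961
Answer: f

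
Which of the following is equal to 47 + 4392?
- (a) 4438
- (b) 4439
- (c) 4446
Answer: b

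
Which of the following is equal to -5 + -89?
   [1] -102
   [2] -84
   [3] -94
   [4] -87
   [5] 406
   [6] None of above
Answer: 3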